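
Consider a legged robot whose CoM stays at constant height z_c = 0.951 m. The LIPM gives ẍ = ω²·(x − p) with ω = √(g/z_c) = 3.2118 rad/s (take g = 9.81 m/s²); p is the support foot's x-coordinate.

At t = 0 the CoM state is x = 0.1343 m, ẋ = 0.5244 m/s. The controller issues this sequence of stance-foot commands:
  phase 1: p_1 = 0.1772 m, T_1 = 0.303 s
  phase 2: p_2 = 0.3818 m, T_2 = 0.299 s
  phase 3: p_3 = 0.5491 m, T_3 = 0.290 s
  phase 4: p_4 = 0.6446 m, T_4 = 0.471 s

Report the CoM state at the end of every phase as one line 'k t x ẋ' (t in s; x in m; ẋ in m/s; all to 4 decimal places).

1 0.3030 0.2975 0.6367
2 0.6020 0.4766 0.6517
3 0.8920 0.6603 0.7057
4 1.3630 1.1565 1.7885

phase 1: p=0.1772, T=0.303, ωT=0.973175, cosh=1.512108, sinh=1.134227; start (x,ẋ)=(0.134300, 0.524400) → end (x,ẋ)=(0.297519, 0.636669)
phase 2: p=0.3818, T=0.299, ωT=0.960328, cosh=1.497661, sinh=1.114893; start (x,ẋ)=(0.297519, 0.636669) → end (x,ẋ)=(0.476579, 0.651719)
phase 3: p=0.5491, T=0.290, ωT=0.931422, cosh=1.466054, sinh=1.072061; start (x,ẋ)=(0.476579, 0.651719) → end (x,ẋ)=(0.660316, 0.705747)
phase 4: p=0.6446, T=0.471, ωT=1.512758, cosh=2.379767, sinh=2.159465; start (x,ẋ)=(0.660316, 0.705747) → end (x,ẋ)=(1.156512, 1.788517)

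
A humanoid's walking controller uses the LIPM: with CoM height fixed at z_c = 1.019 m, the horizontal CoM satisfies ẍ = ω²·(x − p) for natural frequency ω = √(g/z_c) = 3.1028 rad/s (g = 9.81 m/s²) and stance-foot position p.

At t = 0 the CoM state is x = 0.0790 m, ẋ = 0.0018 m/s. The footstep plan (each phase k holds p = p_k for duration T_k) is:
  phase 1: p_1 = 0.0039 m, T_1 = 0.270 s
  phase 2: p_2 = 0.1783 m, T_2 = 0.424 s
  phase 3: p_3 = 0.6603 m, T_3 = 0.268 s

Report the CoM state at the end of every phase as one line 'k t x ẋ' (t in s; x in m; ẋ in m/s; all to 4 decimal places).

phase 1: p=0.0039, T=0.270, ωT=0.837756, cosh=1.371928, sinh=0.939247; start (x,ẋ)=(0.079000, 0.001800) → end (x,ẋ)=(0.107477, 0.221333)
phase 2: p=0.1783, T=0.424, ωT=1.315587, cosh=1.997628, sinh=1.729311; start (x,ẋ)=(0.107477, 0.221333) → end (x,ẋ)=(0.160179, 0.062124)
phase 3: p=0.6603, T=0.268, ωT=0.831550, cosh=1.366125, sinh=0.930752; start (x,ẋ)=(0.160179, 0.062124) → end (x,ẋ)=(-0.004293, -1.359449)

1 0.2700 0.1075 0.2213
2 0.6940 0.1602 0.0621
3 0.9620 -0.0043 -1.3594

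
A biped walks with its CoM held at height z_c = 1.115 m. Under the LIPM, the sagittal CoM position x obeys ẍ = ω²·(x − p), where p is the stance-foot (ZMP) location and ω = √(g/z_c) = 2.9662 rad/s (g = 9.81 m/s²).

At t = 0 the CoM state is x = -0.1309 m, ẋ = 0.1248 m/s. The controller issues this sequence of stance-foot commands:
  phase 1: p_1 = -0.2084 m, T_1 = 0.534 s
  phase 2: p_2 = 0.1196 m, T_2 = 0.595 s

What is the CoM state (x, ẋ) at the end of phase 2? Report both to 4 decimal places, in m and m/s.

x = 0.8364, ẋ = 2.2889

phase 1: p=-0.2084, T=0.534, ωT=1.583951, cosh=2.539669, sinh=2.334506; start (x,ẋ)=(-0.130900, 0.124800) → end (x,ẋ)=(0.086646, 0.853608)
phase 2: p=0.1196, T=0.595, ωT=1.764889, cosh=3.006065, sinh=2.834859; start (x,ẋ)=(0.086646, 0.853608) → end (x,ẋ)=(0.836350, 2.288902)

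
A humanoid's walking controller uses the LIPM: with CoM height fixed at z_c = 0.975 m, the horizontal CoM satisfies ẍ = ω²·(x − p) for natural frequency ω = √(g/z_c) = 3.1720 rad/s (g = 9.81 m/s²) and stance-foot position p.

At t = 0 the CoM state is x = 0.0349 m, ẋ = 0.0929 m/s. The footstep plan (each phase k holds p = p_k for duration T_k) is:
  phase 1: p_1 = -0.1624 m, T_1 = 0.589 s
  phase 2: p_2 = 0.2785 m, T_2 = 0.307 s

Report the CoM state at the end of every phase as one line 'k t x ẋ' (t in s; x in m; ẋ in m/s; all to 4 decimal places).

1 0.5890 0.5844 2.2866
2 0.8960 1.5596 4.5607

phase 1: p=-0.1624, T=0.589, ωT=1.868308, cosh=3.315856, sinh=3.161471; start (x,ẋ)=(0.034900, 0.092900) → end (x,ẋ)=(0.584410, 2.286604)
phase 2: p=0.2785, T=0.307, ωT=0.973804, cosh=1.512821, sinh=1.135177; start (x,ẋ)=(0.584410, 2.286604) → end (x,ẋ)=(1.559604, 4.560739)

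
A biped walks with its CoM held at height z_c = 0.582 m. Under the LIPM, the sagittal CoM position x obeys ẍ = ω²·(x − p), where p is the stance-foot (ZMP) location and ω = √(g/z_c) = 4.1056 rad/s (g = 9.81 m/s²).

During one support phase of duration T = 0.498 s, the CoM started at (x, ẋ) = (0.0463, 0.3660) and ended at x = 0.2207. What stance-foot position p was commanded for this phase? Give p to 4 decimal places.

p = 0.1024

ωT = 4.1056·0.498 = 2.044589; cosh(ωT) = 3.927707, sinh(ωT) = 3.798274
x(T) = p + (x₀−p)·cosh(ωT) + (ẋ₀/ω)·sinh(ωT) ⇒ p·(1 − cosh) = x(T) − x₀·cosh − (ẋ₀/ω)·sinh
numerator   = 0.2207 − (0.0463)·3.927707 − (0.3660/4.1056)·3.798274 = -0.299756
denominator = 1 − 3.927707 = -2.927707
p = -0.299756 / -2.927707 = 0.1024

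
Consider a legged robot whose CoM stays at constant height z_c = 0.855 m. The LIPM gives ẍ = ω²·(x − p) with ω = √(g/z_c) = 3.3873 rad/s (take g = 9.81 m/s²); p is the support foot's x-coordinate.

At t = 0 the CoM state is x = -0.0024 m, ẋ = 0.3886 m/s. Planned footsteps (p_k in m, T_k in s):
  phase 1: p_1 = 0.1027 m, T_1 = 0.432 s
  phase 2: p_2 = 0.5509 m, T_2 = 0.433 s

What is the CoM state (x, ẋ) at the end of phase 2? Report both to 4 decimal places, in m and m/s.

phase 1: p=0.1027, T=0.432, ωT=1.463314, cosh=2.275860, sinh=2.044392; start (x,ẋ)=(-0.002400, 0.388600) → end (x,ẋ)=(0.098045, 0.156585)
phase 2: p=0.5509, T=0.433, ωT=1.466701, cosh=2.282798, sinh=2.052112; start (x,ẋ)=(0.098045, 0.156585) → end (x,ẋ)=(-0.388013, -2.790397)

x = -0.3880, ẋ = -2.7904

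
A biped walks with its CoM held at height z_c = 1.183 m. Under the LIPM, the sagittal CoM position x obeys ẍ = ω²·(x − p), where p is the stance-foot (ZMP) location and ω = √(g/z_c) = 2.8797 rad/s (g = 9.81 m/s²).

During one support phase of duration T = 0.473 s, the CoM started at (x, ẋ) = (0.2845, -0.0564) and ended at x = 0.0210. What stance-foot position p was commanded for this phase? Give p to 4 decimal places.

p = 0.4954

ωT = 2.8797·0.473 = 1.362098; cosh(ωT) = 2.080250, sinh(ωT) = 1.824127
x(T) = p + (x₀−p)·cosh(ωT) + (ẋ₀/ω)·sinh(ωT) ⇒ p·(1 − cosh) = x(T) − x₀·cosh − (ẋ₀/ω)·sinh
numerator   = 0.0210 − (0.2845)·2.080250 − (-0.0564/2.8797)·1.824127 = -0.535105
denominator = 1 − 2.080250 = -1.080250
p = -0.535105 / -1.080250 = 0.4954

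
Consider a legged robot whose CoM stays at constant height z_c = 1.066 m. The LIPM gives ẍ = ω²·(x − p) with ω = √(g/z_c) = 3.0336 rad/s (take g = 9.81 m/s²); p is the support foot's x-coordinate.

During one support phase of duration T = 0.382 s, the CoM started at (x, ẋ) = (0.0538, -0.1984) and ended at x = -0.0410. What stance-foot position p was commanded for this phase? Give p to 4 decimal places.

ωT = 3.0336·0.382 = 1.158835; cosh(ωT) = 1.750036, sinh(ωT) = 1.436184
x(T) = p + (x₀−p)·cosh(ωT) + (ẋ₀/ω)·sinh(ωT) ⇒ p·(1 − cosh) = x(T) − x₀·cosh − (ẋ₀/ω)·sinh
numerator   = -0.0410 − (0.0538)·1.750036 − (-0.1984/3.0336)·1.436184 = -0.041224
denominator = 1 − 1.750036 = -0.750036
p = -0.041224 / -0.750036 = 0.0550

p = 0.0550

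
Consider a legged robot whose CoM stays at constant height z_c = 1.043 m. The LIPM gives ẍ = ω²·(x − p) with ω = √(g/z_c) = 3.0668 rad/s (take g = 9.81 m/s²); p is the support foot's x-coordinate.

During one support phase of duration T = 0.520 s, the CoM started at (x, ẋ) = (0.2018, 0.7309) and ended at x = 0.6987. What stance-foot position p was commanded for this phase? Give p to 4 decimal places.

ωT = 3.0668·0.520 = 1.594736; cosh(ωT) = 2.564995, sinh(ωT) = 2.362033
x(T) = p + (x₀−p)·cosh(ωT) + (ẋ₀/ω)·sinh(ωT) ⇒ p·(1 − cosh) = x(T) − x₀·cosh − (ẋ₀/ω)·sinh
numerator   = 0.6987 − (0.2018)·2.564995 − (0.7309/3.0668)·2.362033 = -0.381851
denominator = 1 − 2.564995 = -1.564995
p = -0.381851 / -1.564995 = 0.2440

p = 0.2440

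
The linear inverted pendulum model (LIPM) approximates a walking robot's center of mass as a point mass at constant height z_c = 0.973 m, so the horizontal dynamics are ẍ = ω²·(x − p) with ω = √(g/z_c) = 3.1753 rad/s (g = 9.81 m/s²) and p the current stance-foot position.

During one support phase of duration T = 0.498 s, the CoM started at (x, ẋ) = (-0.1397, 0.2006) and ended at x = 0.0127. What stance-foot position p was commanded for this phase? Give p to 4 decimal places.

ωT = 3.1753·0.498 = 1.581299; cosh(ωT) = 2.533488, sinh(ωT) = 2.327780
x(T) = p + (x₀−p)·cosh(ωT) + (ẋ₀/ω)·sinh(ωT) ⇒ p·(1 − cosh) = x(T) − x₀·cosh − (ẋ₀/ω)·sinh
numerator   = 0.0127 − (-0.1397)·2.533488 − (0.2006/3.1753)·2.327780 = 0.219570
denominator = 1 − 2.533488 = -1.533488
p = 0.219570 / -1.533488 = -0.1432

p = -0.1432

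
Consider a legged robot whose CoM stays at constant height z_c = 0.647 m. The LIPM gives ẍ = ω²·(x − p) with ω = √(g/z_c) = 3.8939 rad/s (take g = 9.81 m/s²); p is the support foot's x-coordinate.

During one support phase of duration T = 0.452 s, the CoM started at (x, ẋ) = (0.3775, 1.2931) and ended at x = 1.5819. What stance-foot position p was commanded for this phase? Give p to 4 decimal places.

ωT = 3.8939·0.452 = 1.760043; cosh(ωT) = 2.992362, sinh(ωT) = 2.820324
x(T) = p + (x₀−p)·cosh(ωT) + (ẋ₀/ω)·sinh(ωT) ⇒ p·(1 − cosh) = x(T) − x₀·cosh − (ẋ₀/ω)·sinh
numerator   = 1.5819 − (0.3775)·2.992362 − (1.2931/3.8939)·2.820324 = -0.484300
denominator = 1 − 2.992362 = -1.992362
p = -0.484300 / -1.992362 = 0.2431

p = 0.2431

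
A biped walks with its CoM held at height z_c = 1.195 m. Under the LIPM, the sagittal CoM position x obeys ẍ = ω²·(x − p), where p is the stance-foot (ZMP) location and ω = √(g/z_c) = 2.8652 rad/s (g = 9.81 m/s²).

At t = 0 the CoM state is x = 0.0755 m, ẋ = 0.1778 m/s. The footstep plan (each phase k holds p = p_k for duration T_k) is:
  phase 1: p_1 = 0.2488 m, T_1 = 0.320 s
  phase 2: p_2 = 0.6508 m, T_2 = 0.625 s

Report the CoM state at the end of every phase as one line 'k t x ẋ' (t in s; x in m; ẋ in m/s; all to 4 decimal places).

1 0.3200 0.0626 -0.2639
2 0.9450 -1.4293 -5.7229

phase 1: p=0.2488, T=0.320, ωT=0.916864, cosh=1.450602, sinh=1.050831; start (x,ẋ)=(0.075500, 0.177800) → end (x,ẋ)=(0.062620, -0.263862)
phase 2: p=0.6508, T=0.625, ωT=1.790750, cosh=3.080391, sinh=2.913556; start (x,ẋ)=(0.062620, -0.263862) → end (x,ẋ)=(-1.429339, -5.722877)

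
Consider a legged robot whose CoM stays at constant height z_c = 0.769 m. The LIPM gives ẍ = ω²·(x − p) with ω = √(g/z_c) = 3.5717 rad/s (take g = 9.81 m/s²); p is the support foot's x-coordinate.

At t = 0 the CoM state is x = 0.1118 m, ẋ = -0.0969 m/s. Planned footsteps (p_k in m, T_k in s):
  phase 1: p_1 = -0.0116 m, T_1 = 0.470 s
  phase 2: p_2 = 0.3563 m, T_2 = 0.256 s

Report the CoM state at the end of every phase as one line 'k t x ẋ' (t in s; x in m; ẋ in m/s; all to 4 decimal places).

phase 1: p=-0.0116, T=0.470, ωT=1.678699, cosh=2.772598, sinh=2.585982; start (x,ẋ)=(0.111800, -0.096900) → end (x,ẋ)=(0.260381, 0.871101)
phase 2: p=0.3563, T=0.256, ωT=0.914355, cosh=1.447970, sinh=1.047195; start (x,ẋ)=(0.260381, 0.871101) → end (x,ẋ)=(0.472812, 0.902566)

1 0.4700 0.2604 0.8711
2 0.7260 0.4728 0.9026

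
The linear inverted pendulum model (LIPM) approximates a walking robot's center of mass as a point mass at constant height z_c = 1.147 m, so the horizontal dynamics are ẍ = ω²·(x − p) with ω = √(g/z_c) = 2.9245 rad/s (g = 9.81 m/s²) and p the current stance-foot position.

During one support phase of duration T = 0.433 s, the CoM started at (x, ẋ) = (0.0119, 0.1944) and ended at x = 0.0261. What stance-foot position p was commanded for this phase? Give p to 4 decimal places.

p = 0.1150

ωT = 2.9245·0.433 = 1.266309; cosh(ωT) = 1.914801, sinh(ωT) = 1.632931
x(T) = p + (x₀−p)·cosh(ωT) + (ẋ₀/ω)·sinh(ωT) ⇒ p·(1 − cosh) = x(T) − x₀·cosh − (ẋ₀/ω)·sinh
numerator   = 0.0261 − (0.0119)·1.914801 − (0.1944/2.9245)·1.632931 = -0.105232
denominator = 1 − 1.914801 = -0.914801
p = -0.105232 / -0.914801 = 0.1150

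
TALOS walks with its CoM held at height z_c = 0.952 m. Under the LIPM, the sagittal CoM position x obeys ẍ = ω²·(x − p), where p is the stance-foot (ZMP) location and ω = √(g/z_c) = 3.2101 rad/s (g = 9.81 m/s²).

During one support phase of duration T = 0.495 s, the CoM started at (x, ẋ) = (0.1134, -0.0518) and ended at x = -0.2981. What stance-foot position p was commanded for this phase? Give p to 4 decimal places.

p = 0.3542

ωT = 3.2101·0.495 = 1.589000; cosh(ωT) = 2.551487, sinh(ωT) = 2.347358
x(T) = p + (x₀−p)·cosh(ωT) + (ẋ₀/ω)·sinh(ωT) ⇒ p·(1 − cosh) = x(T) − x₀·cosh − (ẋ₀/ω)·sinh
numerator   = -0.2981 − (0.1134)·2.551487 − (-0.0518/3.2101)·2.347358 = -0.549560
denominator = 1 − 2.551487 = -1.551487
p = -0.549560 / -1.551487 = 0.3542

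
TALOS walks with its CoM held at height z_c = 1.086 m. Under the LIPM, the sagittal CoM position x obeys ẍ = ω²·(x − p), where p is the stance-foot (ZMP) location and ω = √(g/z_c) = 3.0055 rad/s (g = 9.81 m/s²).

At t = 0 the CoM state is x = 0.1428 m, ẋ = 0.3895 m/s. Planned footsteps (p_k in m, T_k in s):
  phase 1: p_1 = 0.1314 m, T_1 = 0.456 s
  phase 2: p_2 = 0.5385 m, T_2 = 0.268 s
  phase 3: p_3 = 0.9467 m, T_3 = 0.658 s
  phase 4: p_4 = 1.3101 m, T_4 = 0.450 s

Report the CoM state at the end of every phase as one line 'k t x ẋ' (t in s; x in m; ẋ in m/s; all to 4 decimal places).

phase 1: p=0.1314, T=0.456, ωT=1.370508, cosh=2.095664, sinh=1.841686; start (x,ẋ)=(0.142800, 0.389500) → end (x,ẋ)=(0.393965, 0.879362)
phase 2: p=0.5385, T=0.268, ωT=0.805474, cosh=1.342317, sinh=0.895440; start (x,ẋ)=(0.393965, 0.879362) → end (x,ẋ)=(0.606481, 0.791404)
phase 3: p=0.9467, T=0.658, ωT=1.977619, cosh=3.681958, sinh=3.543560; start (x,ẋ)=(0.606481, 0.791404) → end (x,ẋ)=(0.627111, -0.709479)
phase 4: p=1.3101, T=0.450, ωT=1.352475, cosh=2.062792, sinh=1.804193; start (x,ẋ)=(0.627111, -0.709479) → end (x,ẋ)=(-0.524662, -5.167014)

1 0.4560 0.3940 0.8794
2 0.7240 0.6065 0.7914
3 1.3820 0.6271 -0.7095
4 1.8320 -0.5247 -5.1670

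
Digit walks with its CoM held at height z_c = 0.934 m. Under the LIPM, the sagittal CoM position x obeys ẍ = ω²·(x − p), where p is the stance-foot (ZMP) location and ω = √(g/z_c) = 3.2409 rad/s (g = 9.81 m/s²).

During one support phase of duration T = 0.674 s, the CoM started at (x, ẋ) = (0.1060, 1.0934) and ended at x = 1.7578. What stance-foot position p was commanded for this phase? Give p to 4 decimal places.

p = 0.0568

ωT = 3.2409·0.674 = 2.184367; cosh(ωT) = 4.498784, sinh(ωT) = 4.386235
x(T) = p + (x₀−p)·cosh(ωT) + (ẋ₀/ω)·sinh(ωT) ⇒ p·(1 − cosh) = x(T) − x₀·cosh − (ẋ₀/ω)·sinh
numerator   = 1.7578 − (0.1060)·4.498784 − (1.0934/3.2409)·4.386235 = -0.198879
denominator = 1 − 4.498784 = -3.498784
p = -0.198879 / -3.498784 = 0.0568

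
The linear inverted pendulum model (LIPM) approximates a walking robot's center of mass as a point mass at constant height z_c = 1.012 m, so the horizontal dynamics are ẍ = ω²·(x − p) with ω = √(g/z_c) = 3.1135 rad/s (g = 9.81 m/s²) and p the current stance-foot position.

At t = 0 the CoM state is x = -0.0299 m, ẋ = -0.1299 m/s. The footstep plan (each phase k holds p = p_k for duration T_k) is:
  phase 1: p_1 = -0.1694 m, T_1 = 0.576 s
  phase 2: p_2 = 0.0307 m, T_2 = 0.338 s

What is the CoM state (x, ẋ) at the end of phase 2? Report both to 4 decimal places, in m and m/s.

x = 0.5560, ẋ = 1.8204

phase 1: p=-0.1694, T=0.576, ωT=1.793376, cosh=3.088052, sinh=2.921655; start (x,ẋ)=(-0.029900, -0.129900) → end (x,ẋ)=(0.139487, 0.867834)
phase 2: p=0.0307, T=0.338, ωT=1.052363, cosh=1.606762, sinh=1.257650; start (x,ẋ)=(0.139487, 0.867834) → end (x,ẋ)=(0.556043, 1.820380)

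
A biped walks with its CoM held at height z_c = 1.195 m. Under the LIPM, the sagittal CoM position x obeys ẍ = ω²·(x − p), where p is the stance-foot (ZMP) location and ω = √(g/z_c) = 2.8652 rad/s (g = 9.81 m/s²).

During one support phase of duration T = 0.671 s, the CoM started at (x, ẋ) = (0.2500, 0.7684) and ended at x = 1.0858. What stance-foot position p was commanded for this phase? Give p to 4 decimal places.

p = 0.2747

ωT = 2.8652·0.671 = 1.922549; cosh(ωT) = 3.492301, sinh(ωT) = 3.346067
x(T) = p + (x₀−p)·cosh(ωT) + (ẋ₀/ω)·sinh(ωT) ⇒ p·(1 − cosh) = x(T) − x₀·cosh − (ẋ₀/ω)·sinh
numerator   = 1.0858 − (0.2500)·3.492301 − (0.7684/2.8652)·3.346067 = -0.684636
denominator = 1 − 3.492301 = -2.492301
p = -0.684636 / -2.492301 = 0.2747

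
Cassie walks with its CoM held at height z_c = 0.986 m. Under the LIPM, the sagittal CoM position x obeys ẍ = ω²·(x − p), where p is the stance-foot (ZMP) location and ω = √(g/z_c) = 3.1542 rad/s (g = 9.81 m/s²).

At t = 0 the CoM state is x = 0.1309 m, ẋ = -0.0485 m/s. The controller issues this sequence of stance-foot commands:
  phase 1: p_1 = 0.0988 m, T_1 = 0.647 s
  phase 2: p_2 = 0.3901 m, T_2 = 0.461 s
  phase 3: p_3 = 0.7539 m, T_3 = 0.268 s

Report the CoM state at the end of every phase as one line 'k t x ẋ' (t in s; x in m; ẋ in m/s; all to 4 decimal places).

1 0.6470 0.1662 0.1933
2 1.1080 0.0088 -0.9925
3 1.3760 -0.5725 -3.6006

phase 1: p=0.0988, T=0.647, ωT=2.040767, cosh=3.913221, sinh=3.783292; start (x,ẋ)=(0.130900, -0.048500) → end (x,ẋ)=(0.166241, 0.193266)
phase 2: p=0.3901, T=0.461, ωT=1.454086, cosh=2.257092, sinh=2.023478; start (x,ẋ)=(0.166241, 0.193266) → end (x,ẋ)=(0.008814, -0.992548)
phase 3: p=0.7539, T=0.268, ωT=0.845326, cosh=1.379077, sinh=0.949659; start (x,ẋ)=(0.008814, -0.992548) → end (x,ẋ)=(-0.572464, -3.600641)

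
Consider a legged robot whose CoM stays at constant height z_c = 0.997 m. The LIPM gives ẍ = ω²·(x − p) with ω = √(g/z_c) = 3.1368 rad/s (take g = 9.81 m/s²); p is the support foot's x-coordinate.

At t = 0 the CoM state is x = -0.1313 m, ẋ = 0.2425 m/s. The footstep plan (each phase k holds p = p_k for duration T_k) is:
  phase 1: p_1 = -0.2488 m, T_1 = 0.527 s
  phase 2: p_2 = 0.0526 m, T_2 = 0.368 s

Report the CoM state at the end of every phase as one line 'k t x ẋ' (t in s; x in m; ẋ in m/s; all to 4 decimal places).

phase 1: p=-0.2488, T=0.527, ωT=1.653094, cosh=2.707285, sinh=2.515828; start (x,ẋ)=(-0.131300, 0.242500) → end (x,ẋ)=(0.263800, 1.583785)
phase 2: p=0.0526, T=0.368, ωT=1.154342, cosh=1.743601, sinh=1.428336; start (x,ẋ)=(0.263800, 1.583785) → end (x,ẋ)=(1.142022, 3.707750)

1 0.5270 0.2638 1.5838
2 0.8950 1.1420 3.7078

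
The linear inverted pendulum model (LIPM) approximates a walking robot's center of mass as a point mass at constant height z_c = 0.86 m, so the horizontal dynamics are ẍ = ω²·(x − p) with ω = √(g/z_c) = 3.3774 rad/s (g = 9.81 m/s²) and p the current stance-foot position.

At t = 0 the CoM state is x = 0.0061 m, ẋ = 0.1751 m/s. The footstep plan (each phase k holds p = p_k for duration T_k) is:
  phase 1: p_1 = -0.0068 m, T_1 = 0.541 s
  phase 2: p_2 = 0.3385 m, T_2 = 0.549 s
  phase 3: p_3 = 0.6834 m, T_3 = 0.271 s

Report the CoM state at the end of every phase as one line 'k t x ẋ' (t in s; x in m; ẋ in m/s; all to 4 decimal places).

1 0.5410 0.1913 0.6902
2 1.0900 0.4935 0.7095
3 1.3610 0.6286 0.3557

phase 1: p=-0.0068, T=0.541, ωT=1.827173, cosh=3.188579, sinh=3.027712; start (x,ẋ)=(0.006100, 0.175100) → end (x,ẋ)=(0.191303, 0.690233)
phase 2: p=0.3385, T=0.549, ωT=1.854193, cosh=3.271559, sinh=3.114980; start (x,ẋ)=(0.191303, 0.690233) → end (x,ẋ)=(0.493540, 0.709549)
phase 3: p=0.6834, T=0.271, ωT=0.915275, cosh=1.448935, sinh=1.048528; start (x,ẋ)=(0.493540, 0.709549) → end (x,ẋ)=(0.628587, 0.355738)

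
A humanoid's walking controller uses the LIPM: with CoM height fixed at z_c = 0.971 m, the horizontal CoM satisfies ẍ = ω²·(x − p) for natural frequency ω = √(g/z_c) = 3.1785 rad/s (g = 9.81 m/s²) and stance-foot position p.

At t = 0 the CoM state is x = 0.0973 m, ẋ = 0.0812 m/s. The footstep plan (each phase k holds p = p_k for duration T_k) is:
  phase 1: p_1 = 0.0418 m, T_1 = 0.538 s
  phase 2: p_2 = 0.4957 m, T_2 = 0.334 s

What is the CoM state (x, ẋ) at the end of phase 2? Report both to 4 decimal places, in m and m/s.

x = 0.4098, ẋ = 0.2200

phase 1: p=0.0418, T=0.538, ωT=1.710033, cosh=2.855002, sinh=2.674142; start (x,ẋ)=(0.097300, 0.081200) → end (x,ẋ)=(0.268568, 0.703563)
phase 2: p=0.4957, T=0.334, ωT=1.061619, cosh=1.618472, sinh=1.272576; start (x,ẋ)=(0.268568, 0.703563) → end (x,ẋ)=(0.409779, 0.219974)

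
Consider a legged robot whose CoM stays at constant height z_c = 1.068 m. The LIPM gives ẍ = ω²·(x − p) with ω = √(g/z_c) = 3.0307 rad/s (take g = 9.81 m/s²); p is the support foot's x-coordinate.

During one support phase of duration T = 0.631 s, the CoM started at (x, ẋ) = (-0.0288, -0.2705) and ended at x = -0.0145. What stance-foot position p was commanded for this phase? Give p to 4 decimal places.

ωT = 3.0307·0.631 = 1.912372; cosh(ωT) = 3.458427, sinh(ωT) = 3.310697
x(T) = p + (x₀−p)·cosh(ωT) + (ẋ₀/ω)·sinh(ωT) ⇒ p·(1 − cosh) = x(T) − x₀·cosh − (ẋ₀/ω)·sinh
numerator   = -0.0145 − (-0.0288)·3.458427 − (-0.2705/3.0307)·3.310697 = 0.380593
denominator = 1 − 3.458427 = -2.458427
p = 0.380593 / -2.458427 = -0.1548

p = -0.1548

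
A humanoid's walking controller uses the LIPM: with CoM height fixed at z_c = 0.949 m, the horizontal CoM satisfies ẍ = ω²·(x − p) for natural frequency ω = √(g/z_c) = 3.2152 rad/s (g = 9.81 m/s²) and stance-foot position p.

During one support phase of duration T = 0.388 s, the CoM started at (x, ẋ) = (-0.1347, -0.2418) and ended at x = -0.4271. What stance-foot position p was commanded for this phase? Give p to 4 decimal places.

p = 0.0601

ωT = 3.2152·0.388 = 1.247498; cosh(ωT) = 1.884421, sinh(ωT) = 1.597198
x(T) = p + (x₀−p)·cosh(ωT) + (ẋ₀/ω)·sinh(ωT) ⇒ p·(1 − cosh) = x(T) − x₀·cosh − (ẋ₀/ω)·sinh
numerator   = -0.4271 − (-0.1347)·1.884421 − (-0.2418/3.2152)·1.597198 = -0.053151
denominator = 1 − 1.884421 = -0.884421
p = -0.053151 / -0.884421 = 0.0601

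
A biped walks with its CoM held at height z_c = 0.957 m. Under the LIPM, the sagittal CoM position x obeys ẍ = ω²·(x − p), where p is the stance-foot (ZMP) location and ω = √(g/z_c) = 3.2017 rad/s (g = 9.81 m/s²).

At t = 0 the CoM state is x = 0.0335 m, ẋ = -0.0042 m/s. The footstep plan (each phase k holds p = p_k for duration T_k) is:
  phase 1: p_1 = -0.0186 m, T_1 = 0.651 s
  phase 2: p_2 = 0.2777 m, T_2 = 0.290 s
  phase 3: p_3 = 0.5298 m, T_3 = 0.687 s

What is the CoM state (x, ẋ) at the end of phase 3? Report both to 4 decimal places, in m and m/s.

x = 0.6507, ẋ = 0.5171

phase 1: p=-0.0186, T=0.651, ωT=2.084307, cosh=4.081705, sinh=3.957311; start (x,ẋ)=(0.033500, -0.004200) → end (x,ẋ)=(0.188866, 0.642970)
phase 2: p=0.2777, T=0.290, ωT=0.928493, cosh=1.462921, sinh=1.067772; start (x,ẋ)=(0.188866, 0.642970) → end (x,ẋ)=(0.362174, 0.636918)
phase 3: p=0.5298, T=0.687, ωT=2.199568, cosh=4.565983, sinh=4.455132; start (x,ẋ)=(0.362174, 0.636918) → end (x,ẋ)=(0.650686, 0.517137)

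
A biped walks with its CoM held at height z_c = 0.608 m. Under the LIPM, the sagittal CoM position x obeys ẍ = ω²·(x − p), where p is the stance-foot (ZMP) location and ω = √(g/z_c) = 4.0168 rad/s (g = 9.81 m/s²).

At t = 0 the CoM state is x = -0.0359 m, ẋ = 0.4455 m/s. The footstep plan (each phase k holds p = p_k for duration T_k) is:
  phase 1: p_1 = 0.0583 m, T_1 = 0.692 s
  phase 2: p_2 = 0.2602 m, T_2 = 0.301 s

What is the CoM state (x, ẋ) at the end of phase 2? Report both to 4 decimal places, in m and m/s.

phase 1: p=0.0583, T=0.692, ωT=2.779626, cosh=8.087524, sinh=8.025463; start (x,ẋ)=(-0.035900, 0.445500) → end (x,ẋ)=(0.186553, 0.566297)
phase 2: p=0.2602, T=0.301, ωT=1.209057, cosh=1.824401, sinh=1.525922; start (x,ẋ)=(0.186553, 0.566297) → end (x,ẋ)=(0.340966, 0.581745)

x = 0.3410, ẋ = 0.5817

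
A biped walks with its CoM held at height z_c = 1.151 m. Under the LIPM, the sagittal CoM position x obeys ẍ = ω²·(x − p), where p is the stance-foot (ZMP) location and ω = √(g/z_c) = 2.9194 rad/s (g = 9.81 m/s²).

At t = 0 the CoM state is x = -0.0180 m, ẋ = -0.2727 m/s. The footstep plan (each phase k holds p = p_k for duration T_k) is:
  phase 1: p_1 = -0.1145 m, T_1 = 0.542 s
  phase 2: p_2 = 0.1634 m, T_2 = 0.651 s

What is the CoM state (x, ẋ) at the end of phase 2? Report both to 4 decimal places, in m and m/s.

phase 1: p=-0.1145, T=0.542, ωT=1.582315, cosh=2.535853, sinh=2.330354; start (x,ẋ)=(-0.018000, -0.272700) → end (x,ẋ)=(-0.087468, -0.035015)
phase 2: p=0.1634, T=0.651, ωT=1.900529, cosh=3.419462, sinh=3.269973; start (x,ẋ)=(-0.087468, -0.035015) → end (x,ẋ)=(-0.733652, -2.514604)

x = -0.7337, ẋ = -2.5146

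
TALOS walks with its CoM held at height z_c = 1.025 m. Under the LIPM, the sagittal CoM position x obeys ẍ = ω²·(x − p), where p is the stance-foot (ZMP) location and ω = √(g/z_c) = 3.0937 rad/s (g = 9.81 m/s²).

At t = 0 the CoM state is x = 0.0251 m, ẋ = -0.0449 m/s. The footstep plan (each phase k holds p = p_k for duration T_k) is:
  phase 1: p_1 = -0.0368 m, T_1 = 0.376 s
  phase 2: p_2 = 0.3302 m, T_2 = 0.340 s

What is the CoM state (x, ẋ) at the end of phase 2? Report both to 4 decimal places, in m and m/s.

x = -0.0380, ẋ = -0.7683

phase 1: p=-0.0368, T=0.376, ωT=1.163231, cosh=1.756366, sinh=1.443891; start (x,ẋ)=(0.025100, -0.044900) → end (x,ẋ)=(0.050963, 0.197644)
phase 2: p=0.3302, T=0.340, ωT=1.051858, cosh=1.606127, sinh=1.256839; start (x,ẋ)=(0.050963, 0.197644) → end (x,ẋ)=(-0.037995, -0.768309)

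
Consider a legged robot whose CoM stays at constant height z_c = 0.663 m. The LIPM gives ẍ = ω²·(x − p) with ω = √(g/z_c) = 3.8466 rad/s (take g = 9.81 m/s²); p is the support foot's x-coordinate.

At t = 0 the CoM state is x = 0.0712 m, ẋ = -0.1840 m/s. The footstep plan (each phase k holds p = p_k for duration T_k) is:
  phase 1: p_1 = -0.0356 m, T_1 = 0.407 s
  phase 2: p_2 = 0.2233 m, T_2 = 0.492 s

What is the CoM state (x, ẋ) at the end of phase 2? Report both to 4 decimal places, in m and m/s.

phase 1: p=-0.0356, T=0.407, ωT=1.565566, cosh=2.497177, sinh=2.288207; start (x,ẋ)=(0.071200, -0.184000) → end (x,ẋ)=(0.121643, 0.480554)
phase 2: p=0.2233, T=0.492, ωT=1.892527, cosh=3.393404, sinh=3.242714; start (x,ẋ)=(0.121643, 0.480554) → end (x,ẋ)=(0.283448, 0.362706)

x = 0.2834, ẋ = 0.3627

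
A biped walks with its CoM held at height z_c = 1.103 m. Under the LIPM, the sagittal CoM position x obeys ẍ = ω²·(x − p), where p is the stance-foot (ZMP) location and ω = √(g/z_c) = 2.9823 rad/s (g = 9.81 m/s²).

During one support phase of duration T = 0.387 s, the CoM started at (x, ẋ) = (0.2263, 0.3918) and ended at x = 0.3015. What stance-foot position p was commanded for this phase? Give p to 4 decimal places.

ωT = 2.9823·0.387 = 1.154150; cosh(ωT) = 1.743326, sinh(ωT) = 1.428001
x(T) = p + (x₀−p)·cosh(ωT) + (ẋ₀/ω)·sinh(ωT) ⇒ p·(1 − cosh) = x(T) − x₀·cosh − (ẋ₀/ω)·sinh
numerator   = 0.3015 − (0.2263)·1.743326 − (0.3918/2.9823)·1.428001 = -0.280618
denominator = 1 − 1.743326 = -0.743326
p = -0.280618 / -0.743326 = 0.3775

p = 0.3775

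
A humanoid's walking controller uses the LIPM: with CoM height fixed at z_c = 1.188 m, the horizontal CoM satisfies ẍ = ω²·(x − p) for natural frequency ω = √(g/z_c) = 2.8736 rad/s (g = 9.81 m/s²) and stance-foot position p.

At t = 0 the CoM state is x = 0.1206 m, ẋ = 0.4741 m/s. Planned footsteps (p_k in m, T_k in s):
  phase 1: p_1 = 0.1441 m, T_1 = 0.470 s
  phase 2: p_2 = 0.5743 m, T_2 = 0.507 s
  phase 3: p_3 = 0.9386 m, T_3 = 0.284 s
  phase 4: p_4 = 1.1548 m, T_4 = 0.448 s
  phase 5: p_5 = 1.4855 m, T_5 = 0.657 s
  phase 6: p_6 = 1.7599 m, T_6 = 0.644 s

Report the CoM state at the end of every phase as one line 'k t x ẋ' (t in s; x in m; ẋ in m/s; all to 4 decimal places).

1 0.4700 0.3927 0.8548
2 0.9770 0.7672 0.8751
3 1.2610 0.9840 0.7351
4 1.7090 1.2499 0.6117
5 2.3660 1.3766 -0.1178
6 3.0100 0.3830 -3.8022

phase 1: p=0.1441, T=0.470, ωT=1.350592, cosh=2.059398, sinh=1.800311; start (x,ẋ)=(0.120600, 0.474100) → end (x,ẋ)=(0.392728, 0.854786)
phase 2: p=0.5743, T=0.507, ωT=1.456915, cosh=2.262825, sinh=2.029872; start (x,ẋ)=(0.392728, 0.854786) → end (x,ẋ)=(0.767244, 0.875116)
phase 3: p=0.9386, T=0.284, ωT=0.816102, cosh=1.351910, sinh=0.909758; start (x,ẋ)=(0.767244, 0.875116) → end (x,ẋ)=(0.983996, 0.735104)
phase 4: p=1.1548, T=0.448, ωT=1.287373, cosh=1.949625, sinh=1.673630; start (x,ẋ)=(0.983996, 0.735104) → end (x,ẋ)=(1.249932, 0.611721)
phase 5: p=1.4855, T=0.657, ωT=1.887955, cosh=3.378614, sinh=3.227233; start (x,ẋ)=(1.249932, 0.611721) → end (x,ẋ)=(1.376609, -0.117833)
phase 6: p=1.7599, T=0.644, ωT=1.850598, cosh=3.260385, sinh=3.103242; start (x,ẋ)=(1.376609, -0.117833) → end (x,ẋ)=(0.382974, -3.802170)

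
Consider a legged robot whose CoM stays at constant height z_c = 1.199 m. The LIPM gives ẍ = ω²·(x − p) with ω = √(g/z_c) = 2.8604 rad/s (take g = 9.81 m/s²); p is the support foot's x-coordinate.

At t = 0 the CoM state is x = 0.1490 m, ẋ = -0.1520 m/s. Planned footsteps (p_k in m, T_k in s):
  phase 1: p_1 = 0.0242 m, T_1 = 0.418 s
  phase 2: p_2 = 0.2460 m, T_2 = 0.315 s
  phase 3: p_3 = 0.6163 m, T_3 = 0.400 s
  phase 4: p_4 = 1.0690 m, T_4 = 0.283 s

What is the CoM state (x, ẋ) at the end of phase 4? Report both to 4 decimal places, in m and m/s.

x = -0.7465, ẋ = -4.4388

phase 1: p=0.0242, T=0.418, ωT=1.195647, cosh=1.804102, sinh=1.501594; start (x,ẋ)=(0.149000, -0.152000) → end (x,ẋ)=(0.169558, 0.261812)
phase 2: p=0.2460, T=0.315, ωT=0.901026, cosh=1.434140, sinh=1.027988; start (x,ẋ)=(0.169558, 0.261812) → end (x,ẋ)=(0.230463, 0.150702)
phase 3: p=0.6163, T=0.400, ωT=1.144160, cosh=1.729147, sinh=1.410656; start (x,ẋ)=(0.230463, 0.150702) → end (x,ẋ)=(0.023453, -1.296281)
phase 4: p=1.0690, T=0.283, ωT=0.809493, cosh=1.345926, sinh=0.900843; start (x,ẋ)=(0.023453, -1.296281) → end (x,ẋ)=(-0.746475, -4.438833)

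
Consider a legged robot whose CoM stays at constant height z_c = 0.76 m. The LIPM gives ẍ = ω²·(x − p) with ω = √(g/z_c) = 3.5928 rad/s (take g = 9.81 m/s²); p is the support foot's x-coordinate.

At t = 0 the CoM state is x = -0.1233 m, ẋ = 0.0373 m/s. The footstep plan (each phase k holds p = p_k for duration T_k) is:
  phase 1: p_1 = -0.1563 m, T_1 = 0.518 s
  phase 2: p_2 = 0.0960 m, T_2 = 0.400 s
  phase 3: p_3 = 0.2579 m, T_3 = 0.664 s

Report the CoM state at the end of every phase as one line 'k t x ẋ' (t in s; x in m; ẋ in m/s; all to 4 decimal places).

phase 1: p=-0.1563, T=0.518, ωT=1.861070, cosh=3.293061, sinh=3.137555; start (x,ẋ)=(-0.123300, 0.037300) → end (x,ẋ)=(-0.015055, 0.494827)
phase 2: p=0.0960, T=0.400, ωT=1.437120, cosh=2.223084, sinh=1.985473; start (x,ẋ)=(-0.015055, 0.494827) → end (x,ẋ)=(0.122569, 0.307840)
phase 3: p=0.2579, T=0.664, ωT=2.385619, cosh=5.478910, sinh=5.386878; start (x,ẋ)=(0.122569, 0.307840) → end (x,ẋ)=(-0.022005, -0.932565)

1 0.5180 -0.0151 0.4948
2 0.9180 0.1226 0.3078
3 1.5820 -0.0220 -0.9326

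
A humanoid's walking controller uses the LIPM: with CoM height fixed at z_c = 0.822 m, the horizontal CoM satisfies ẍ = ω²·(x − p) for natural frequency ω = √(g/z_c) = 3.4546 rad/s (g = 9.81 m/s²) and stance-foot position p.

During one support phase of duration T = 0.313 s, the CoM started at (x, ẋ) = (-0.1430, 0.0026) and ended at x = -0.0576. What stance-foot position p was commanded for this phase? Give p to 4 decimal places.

ωT = 3.4546·0.313 = 1.081290; cosh(ωT) = 1.643819, sinh(ωT) = 1.304661
x(T) = p + (x₀−p)·cosh(ωT) + (ẋ₀/ω)·sinh(ωT) ⇒ p·(1 − cosh) = x(T) − x₀·cosh − (ẋ₀/ω)·sinh
numerator   = -0.0576 − (-0.1430)·1.643819 − (0.0026/3.4546)·1.304661 = 0.176484
denominator = 1 − 1.643819 = -0.643819
p = 0.176484 / -0.643819 = -0.2741

p = -0.2741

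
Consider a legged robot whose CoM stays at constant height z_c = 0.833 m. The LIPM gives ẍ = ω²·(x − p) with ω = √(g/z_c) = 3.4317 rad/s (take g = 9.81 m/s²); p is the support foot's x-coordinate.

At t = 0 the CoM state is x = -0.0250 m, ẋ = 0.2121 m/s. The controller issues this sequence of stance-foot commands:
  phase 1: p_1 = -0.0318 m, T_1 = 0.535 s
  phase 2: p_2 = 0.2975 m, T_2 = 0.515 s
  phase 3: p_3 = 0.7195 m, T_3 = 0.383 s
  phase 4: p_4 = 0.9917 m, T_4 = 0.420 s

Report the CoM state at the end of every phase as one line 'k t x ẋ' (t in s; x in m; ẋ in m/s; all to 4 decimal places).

phase 1: p=-0.0318, T=0.535, ωT=1.835960, cosh=3.215304, sinh=3.055844; start (x,ẋ)=(-0.025000, 0.212100) → end (x,ẋ)=(0.178934, 0.753276)
phase 2: p=0.2975, T=0.515, ωT=1.767326, cosh=3.012981, sinh=2.842192; start (x,ẋ)=(0.178934, 0.753276) → end (x,ẋ)=(0.564138, 1.113165)
phase 3: p=0.7195, T=0.383, ωT=1.314341, cosh=1.995474, sinh=1.726823; start (x,ẋ)=(0.564138, 1.113165) → end (x,ẋ)=(0.969622, 1.300629)
phase 4: p=0.9917, T=0.420, ωT=1.441314, cosh=2.231431, sinh=1.994814; start (x,ẋ)=(0.969622, 1.300629) → end (x,ẋ)=(1.698478, 2.751126)

1 0.5350 0.1789 0.7533
2 1.0500 0.5641 1.1132
3 1.4330 0.9696 1.3006
4 1.8530 1.6985 2.7511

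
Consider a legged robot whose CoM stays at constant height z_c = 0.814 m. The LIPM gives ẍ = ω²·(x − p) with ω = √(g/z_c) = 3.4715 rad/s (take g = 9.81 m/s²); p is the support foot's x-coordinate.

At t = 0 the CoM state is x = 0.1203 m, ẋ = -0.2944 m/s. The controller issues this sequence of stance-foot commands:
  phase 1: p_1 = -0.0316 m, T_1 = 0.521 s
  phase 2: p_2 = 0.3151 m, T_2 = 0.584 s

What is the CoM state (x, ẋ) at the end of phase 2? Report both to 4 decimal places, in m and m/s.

phase 1: p=-0.0316, T=0.521, ωT=1.808651, cosh=3.133044, sinh=2.969169; start (x,ẋ)=(0.120300, -0.294400) → end (x,ẋ)=(0.192509, 0.643337)
phase 2: p=0.3151, T=0.584, ωT=2.027356, cosh=3.862832, sinh=3.731149; start (x,ẋ)=(0.192509, 0.643337) → end (x,ẋ)=(0.533008, 0.897225)

x = 0.5330, ẋ = 0.8972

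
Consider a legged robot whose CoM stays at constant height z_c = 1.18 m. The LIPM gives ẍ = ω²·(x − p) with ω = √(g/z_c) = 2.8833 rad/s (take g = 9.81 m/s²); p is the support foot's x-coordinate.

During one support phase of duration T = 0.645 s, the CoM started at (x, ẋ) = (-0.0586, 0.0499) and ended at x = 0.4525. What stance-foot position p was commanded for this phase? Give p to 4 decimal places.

ωT = 2.8833·0.645 = 1.859729; cosh(ωT) = 3.288854, sinh(ωT) = 3.133139
x(T) = p + (x₀−p)·cosh(ωT) + (ẋ₀/ω)·sinh(ωT) ⇒ p·(1 − cosh) = x(T) − x₀·cosh − (ẋ₀/ω)·sinh
numerator   = 0.4525 − (-0.0586)·3.288854 − (0.0499/2.8833)·3.133139 = 0.591003
denominator = 1 − 3.288854 = -2.288854
p = 0.591003 / -2.288854 = -0.2582

p = -0.2582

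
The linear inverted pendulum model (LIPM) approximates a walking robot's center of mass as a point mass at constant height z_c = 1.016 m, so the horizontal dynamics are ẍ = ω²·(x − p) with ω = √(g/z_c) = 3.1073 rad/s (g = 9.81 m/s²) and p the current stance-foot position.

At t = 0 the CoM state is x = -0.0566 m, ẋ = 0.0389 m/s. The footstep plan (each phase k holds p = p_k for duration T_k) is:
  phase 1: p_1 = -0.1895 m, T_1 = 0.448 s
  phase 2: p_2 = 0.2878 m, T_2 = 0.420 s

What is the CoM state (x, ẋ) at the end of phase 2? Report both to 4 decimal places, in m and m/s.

phase 1: p=-0.1895, T=0.448, ωT=1.392070, cosh=2.135866, sinh=1.887305; start (x,ẋ)=(-0.056600, 0.038900) → end (x,ẋ)=(0.117984, 0.862467)
phase 2: p=0.2878, T=0.420, ωT=1.305066, cosh=1.979544, sinh=1.708389; start (x,ẋ)=(0.117984, 0.862467) → end (x,ẋ)=(0.425824, 0.805825)

x = 0.4258, ẋ = 0.8058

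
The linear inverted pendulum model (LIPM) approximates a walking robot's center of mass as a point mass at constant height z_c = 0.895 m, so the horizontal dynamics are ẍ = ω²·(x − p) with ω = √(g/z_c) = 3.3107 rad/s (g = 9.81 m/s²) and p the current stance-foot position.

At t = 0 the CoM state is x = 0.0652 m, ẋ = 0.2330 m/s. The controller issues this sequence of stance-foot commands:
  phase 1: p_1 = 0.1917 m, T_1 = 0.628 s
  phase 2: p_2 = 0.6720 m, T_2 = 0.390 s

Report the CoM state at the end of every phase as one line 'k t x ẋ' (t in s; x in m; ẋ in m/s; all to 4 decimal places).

phase 1: p=0.1917, T=0.628, ωT=2.079120, cosh=4.061233, sinh=3.936192; start (x,ẋ)=(0.065200, 0.233000) → end (x,ẋ)=(-0.045025, -0.702224)
phase 2: p=0.6720, T=0.390, ωT=1.291173, cosh=1.955999, sinh=1.681051; start (x,ẋ)=(-0.045025, -0.702224) → end (x,ẋ)=(-1.087064, -5.364121)

1 0.6280 -0.0450 -0.7022
2 1.0180 -1.0871 -5.3641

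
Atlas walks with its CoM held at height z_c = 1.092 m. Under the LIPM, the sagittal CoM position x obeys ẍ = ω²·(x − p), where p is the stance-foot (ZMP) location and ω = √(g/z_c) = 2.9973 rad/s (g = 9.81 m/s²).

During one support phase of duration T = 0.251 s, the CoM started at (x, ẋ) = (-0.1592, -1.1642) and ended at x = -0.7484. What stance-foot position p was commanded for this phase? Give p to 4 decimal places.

ωT = 2.9973·0.251 = 0.752322; cosh(ωT) = 1.296596, sinh(ωT) = 0.825326
x(T) = p + (x₀−p)·cosh(ωT) + (ẋ₀/ω)·sinh(ωT) ⇒ p·(1 − cosh) = x(T) − x₀·cosh − (ẋ₀/ω)·sinh
numerator   = -0.7484 − (-0.1592)·1.296596 − (-1.1642/2.9973)·0.825326 = -0.221412
denominator = 1 − 1.296596 = -0.296596
p = -0.221412 / -0.296596 = 0.7465

p = 0.7465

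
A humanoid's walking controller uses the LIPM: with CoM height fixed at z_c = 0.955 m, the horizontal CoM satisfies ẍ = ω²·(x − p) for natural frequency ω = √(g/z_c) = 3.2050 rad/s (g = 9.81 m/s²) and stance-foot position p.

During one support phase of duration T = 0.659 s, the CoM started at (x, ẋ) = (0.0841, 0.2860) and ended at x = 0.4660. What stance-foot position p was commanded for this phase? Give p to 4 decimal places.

p = 0.0783

ωT = 3.2050·0.659 = 2.112095; cosh(ωT) = 4.193262, sinh(ωT) = 4.072278
x(T) = p + (x₀−p)·cosh(ωT) + (ẋ₀/ω)·sinh(ωT) ⇒ p·(1 − cosh) = x(T) − x₀·cosh − (ẋ₀/ω)·sinh
numerator   = 0.4660 − (0.0841)·4.193262 − (0.2860/3.2050)·4.072278 = -0.250045
denominator = 1 − 4.193262 = -3.193262
p = -0.250045 / -3.193262 = 0.0783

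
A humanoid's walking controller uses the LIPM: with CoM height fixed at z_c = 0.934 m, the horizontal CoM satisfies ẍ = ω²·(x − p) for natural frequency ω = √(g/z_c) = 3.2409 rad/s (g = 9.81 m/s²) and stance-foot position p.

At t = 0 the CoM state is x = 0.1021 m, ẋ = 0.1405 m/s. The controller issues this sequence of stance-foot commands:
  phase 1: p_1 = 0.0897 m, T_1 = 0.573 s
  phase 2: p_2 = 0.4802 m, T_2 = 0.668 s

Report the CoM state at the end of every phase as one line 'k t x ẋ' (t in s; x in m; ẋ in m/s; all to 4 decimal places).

1 0.5730 0.2658 0.5865
2 1.2410 0.3119 -0.3984

phase 1: p=0.0897, T=0.573, ωT=1.857036, cosh=3.280429, sinh=3.124294; start (x,ẋ)=(0.102100, 0.140500) → end (x,ẋ)=(0.265822, 0.586457)
phase 2: p=0.4802, T=0.668, ωT=2.164921, cosh=4.414337, sinh=4.299578; start (x,ẋ)=(0.265822, 0.586457) → end (x,ẋ)=(0.311894, -0.398430)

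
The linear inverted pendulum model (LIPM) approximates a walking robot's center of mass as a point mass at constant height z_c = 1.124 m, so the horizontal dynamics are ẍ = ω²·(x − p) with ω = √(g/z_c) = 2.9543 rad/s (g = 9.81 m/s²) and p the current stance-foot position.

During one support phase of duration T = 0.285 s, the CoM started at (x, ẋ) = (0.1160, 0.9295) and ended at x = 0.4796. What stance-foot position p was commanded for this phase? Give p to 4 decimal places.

p = -0.0603

ωT = 2.9543·0.285 = 0.841975; cosh(ωT) = 1.375903, sinh(ωT) = 0.945044
x(T) = p + (x₀−p)·cosh(ωT) + (ẋ₀/ω)·sinh(ωT) ⇒ p·(1 − cosh) = x(T) − x₀·cosh − (ẋ₀/ω)·sinh
numerator   = 0.4796 − (0.1160)·1.375903 − (0.9295/2.9543)·0.945044 = 0.022660
denominator = 1 − 1.375903 = -0.375903
p = 0.022660 / -0.375903 = -0.0603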